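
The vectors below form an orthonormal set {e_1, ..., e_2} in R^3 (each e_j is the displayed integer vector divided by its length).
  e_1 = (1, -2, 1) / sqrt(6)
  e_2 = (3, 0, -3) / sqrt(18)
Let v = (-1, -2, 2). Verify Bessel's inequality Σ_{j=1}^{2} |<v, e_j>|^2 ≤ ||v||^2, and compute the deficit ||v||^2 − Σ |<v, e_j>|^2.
Σ |<v, e_j>|^2 = 26/3; ||v||^2 = 9; deficit = 1/3

Write each e_j = u_j / sqrt(<u_j, u_j>) where u_j is the displayed integer vector. Then <v, e_j> = <v, u_j> / sqrt(<u_j, u_j>), so |<v, e_j>|^2 = <v, u_j>^2 / <u_j, u_j>.
Coefficients: <v, e_1> = 5/sqrt(6), <v, e_2> = -9/sqrt(18).
Square and sum: Σ |<v, e_j>|^2 = 26/3.
Compute ||v||^2 = v·v = 9.
Deficit = 9 − 26/3 = 1/3 ≥ 0, confirming Bessel's inequality. (The deficit equals ||v − Σ <v,e_j> e_j||^2, the squared distance from v to span{e_j}.)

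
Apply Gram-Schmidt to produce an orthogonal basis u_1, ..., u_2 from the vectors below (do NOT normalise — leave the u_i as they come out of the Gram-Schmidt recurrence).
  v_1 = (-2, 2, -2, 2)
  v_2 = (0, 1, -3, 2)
Orthogonal basis:
  u_1 = (-2, 2, -2, 2)
  u_2 = (3/2, -1/2, -3/2, 1/2)

Apply the Gram-Schmidt recurrence
  u_1 = v_1
  u_i = v_i − Σ_{j<i} ((v_i · u_j) / (u_j · u_j)) · u_j.

Step by step this gives:
  u_1 = (-2, 2, -2, 2)
  u_2 = (3/2, -1/2, -3/2, 1/2)

Orthogonality check:
  u_2 · u_1 = 0 (should be 0)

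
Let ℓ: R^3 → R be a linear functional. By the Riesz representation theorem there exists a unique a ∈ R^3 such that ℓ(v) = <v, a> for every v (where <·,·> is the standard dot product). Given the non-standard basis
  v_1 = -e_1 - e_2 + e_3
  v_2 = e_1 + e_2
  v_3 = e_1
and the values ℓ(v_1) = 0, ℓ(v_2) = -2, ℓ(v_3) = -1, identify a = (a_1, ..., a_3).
a = (-1, -1, -2)

Write a = (a_1, ..., a_3) in the standard basis. For each basis vector v_i, ℓ(v_i) = <v_i, a> is a linear equation in the a_j's. Collect the n equations into a matrix system V a = ℓ, where row i of V is v_i (expressed in the standard basis). Since V is invertible (lower-triangular with 1s on the diagonal, up to permutation), solve by back-substitution:
  V =
[[-1, -1, 1],
 [1, 1, 0],
 [1, 0, 0]]
  V a = (0, -2, -1)
Solving gives a = (-1, -1, -2).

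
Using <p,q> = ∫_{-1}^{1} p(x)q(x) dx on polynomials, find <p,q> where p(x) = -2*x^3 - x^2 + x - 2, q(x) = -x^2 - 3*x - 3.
<p,q> = 242/15

Expand the product: p(x)·q(x) = 2*x^5 + 7*x^4 + 8*x^3 + 2*x^2 + 3*x + 6.
∫_{-1}^{1} of each monomial x^k gives [2/(k+1) if k even, 0 if k odd]. Integrating term-by-term (or equivalently evaluating the antiderivative F(x) = x^6/3 + 7*x^5/5 + 2*x^4 + 2*x^3/3 + 3*x^2/2 + 6*x at the endpoints):
  F(1) − F(−1) = 119/10 − (-127/30) = 242/15.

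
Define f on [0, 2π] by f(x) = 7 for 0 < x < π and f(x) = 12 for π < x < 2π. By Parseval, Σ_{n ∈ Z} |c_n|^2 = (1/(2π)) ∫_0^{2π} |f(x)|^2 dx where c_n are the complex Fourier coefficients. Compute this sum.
Σ |c_n|^2 = 193/2

Parseval equates the L^2 energy of f (normalised by 1/(2π)) with the ℓ^2 sum of its Fourier coefficients: (1/(2π)) ∫_0^{2π} |f|^2 = Σ |c_n|^2.
Compute the left side: (1/(2π)) [∫_0^π 7^2 dx + ∫_π^{2π} 12^2 dx] = (1/(2π)) · (49π + 144π) = (49 + 144)/2 = 193/2.
So Σ_{n ∈ Z} |c_n|^2 = 193/2.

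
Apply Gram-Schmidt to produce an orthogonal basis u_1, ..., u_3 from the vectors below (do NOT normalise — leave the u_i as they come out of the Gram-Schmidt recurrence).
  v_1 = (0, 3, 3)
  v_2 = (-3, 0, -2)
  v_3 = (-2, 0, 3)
Orthogonal basis:
  u_1 = (0, 3, 3)
  u_2 = (-3, 1, -1)
  u_3 = (-13/11, -39/22, 39/22)

Apply the Gram-Schmidt recurrence
  u_1 = v_1
  u_i = v_i − Σ_{j<i} ((v_i · u_j) / (u_j · u_j)) · u_j.

Step by step this gives:
  u_1 = (0, 3, 3)
  u_2 = (-3, 1, -1)
  u_3 = (-13/11, -39/22, 39/22)

Orthogonality check:
  u_2 · u_1 = 0 (should be 0)
  u_3 · u_1 = 0 (should be 0)
  u_3 · u_2 = 0 (should be 0)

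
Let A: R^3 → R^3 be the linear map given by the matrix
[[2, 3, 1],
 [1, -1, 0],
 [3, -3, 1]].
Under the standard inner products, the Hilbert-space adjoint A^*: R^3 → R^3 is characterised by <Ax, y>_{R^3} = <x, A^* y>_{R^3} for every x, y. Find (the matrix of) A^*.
A^* = A^T =
[[2, 1, 3],
 [3, -1, -3],
 [1, 0, 1]]

For real matrices with standard dot products, the defining identity <Ax, y> = <x, A^* y> gives (Ax)^T y = x^T (A^*) y, i.e. x^T A^T y = x^T (A^*) y. Since this holds for all x, y, we must have A^* = A^T. Therefore
A^* =
[[2, 1, 3],
 [3, -1, -3],
 [1, 0, 1]].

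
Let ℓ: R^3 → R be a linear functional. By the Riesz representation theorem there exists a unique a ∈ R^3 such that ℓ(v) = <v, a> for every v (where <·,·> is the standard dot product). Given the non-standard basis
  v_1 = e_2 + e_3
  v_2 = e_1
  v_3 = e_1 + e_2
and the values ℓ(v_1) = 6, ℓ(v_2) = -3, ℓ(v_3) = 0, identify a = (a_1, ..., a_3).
a = (-3, 3, 3)

Write a = (a_1, ..., a_3) in the standard basis. For each basis vector v_i, ℓ(v_i) = <v_i, a> is a linear equation in the a_j's. Collect the n equations into a matrix system V a = ℓ, where row i of V is v_i (expressed in the standard basis). Since V is invertible (lower-triangular with 1s on the diagonal, up to permutation), solve by back-substitution:
  V =
[[0, 1, 1],
 [1, 0, 0],
 [1, 1, 0]]
  V a = (6, -3, 0)
Solving gives a = (-3, 3, 3).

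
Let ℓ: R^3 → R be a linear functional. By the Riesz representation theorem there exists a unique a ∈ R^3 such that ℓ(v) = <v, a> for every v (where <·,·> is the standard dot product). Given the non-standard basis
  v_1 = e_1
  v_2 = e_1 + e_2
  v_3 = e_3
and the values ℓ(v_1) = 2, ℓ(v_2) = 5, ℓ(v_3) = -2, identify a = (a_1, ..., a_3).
a = (2, 3, -2)

Write a = (a_1, ..., a_3) in the standard basis. For each basis vector v_i, ℓ(v_i) = <v_i, a> is a linear equation in the a_j's. Collect the n equations into a matrix system V a = ℓ, where row i of V is v_i (expressed in the standard basis). Since V is invertible (lower-triangular with 1s on the diagonal, up to permutation), solve by back-substitution:
  V =
[[1, 0, 0],
 [1, 1, 0],
 [0, 0, 1]]
  V a = (2, 5, -2)
Solving gives a = (2, 3, -2).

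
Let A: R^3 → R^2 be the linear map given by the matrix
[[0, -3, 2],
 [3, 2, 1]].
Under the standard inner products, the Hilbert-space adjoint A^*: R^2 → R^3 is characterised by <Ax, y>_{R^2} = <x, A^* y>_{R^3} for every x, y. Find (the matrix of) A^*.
A^* = A^T =
[[0, 3],
 [-3, 2],
 [2, 1]]

For real matrices with standard dot products, the defining identity <Ax, y> = <x, A^* y> gives (Ax)^T y = x^T (A^*) y, i.e. x^T A^T y = x^T (A^*) y. Since this holds for all x, y, we must have A^* = A^T. Therefore
A^* =
[[0, 3],
 [-3, 2],
 [2, 1]].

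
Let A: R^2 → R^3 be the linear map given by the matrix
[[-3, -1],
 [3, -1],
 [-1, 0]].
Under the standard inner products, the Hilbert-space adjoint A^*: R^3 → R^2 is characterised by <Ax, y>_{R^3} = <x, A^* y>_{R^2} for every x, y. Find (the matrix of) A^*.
A^* = A^T =
[[-3, 3, -1],
 [-1, -1, 0]]

For real matrices with standard dot products, the defining identity <Ax, y> = <x, A^* y> gives (Ax)^T y = x^T (A^*) y, i.e. x^T A^T y = x^T (A^*) y. Since this holds for all x, y, we must have A^* = A^T. Therefore
A^* =
[[-3, 3, -1],
 [-1, -1, 0]].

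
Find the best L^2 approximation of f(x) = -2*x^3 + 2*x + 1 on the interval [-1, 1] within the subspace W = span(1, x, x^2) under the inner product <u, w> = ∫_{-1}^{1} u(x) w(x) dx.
g(x) = 4*x/5 + 1

The best approximation g ∈ W is the orthogonal projection of f onto W. Writing g = a_0 + a_1 x + a_2 x^2, the coefficients solve the normal equations G · a = b where
  G_{ij} = <φ_i, φ_j> and b_i = <f, φ_i>, with φ_0 = 1, φ_1 = x, φ_2 = x^2.
G =
  [2, 0, 2/3]
  [0, 2/3, 0]
  [2/3, 0, 2/5],
b = (2, 8/15, 2/3).
Solving gives a_0 = 1, a_1 = 4/5, a_2 = 0, so
  g(x) = 4*x/5 + 1.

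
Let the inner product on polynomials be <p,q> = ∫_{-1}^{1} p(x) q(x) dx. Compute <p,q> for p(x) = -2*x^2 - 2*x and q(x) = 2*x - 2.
<p,q> = 0

Expand the product: p(x)·q(x) = -4*x^3 + 4*x.
∫_{-1}^{1} of each monomial x^k gives [2/(k+1) if k even, 0 if k odd]. Integrating term-by-term (or equivalently evaluating the antiderivative F(x) = -x^4 + 2*x^2 at the endpoints):
  F(1) − F(−1) = 1 − (1) = 0.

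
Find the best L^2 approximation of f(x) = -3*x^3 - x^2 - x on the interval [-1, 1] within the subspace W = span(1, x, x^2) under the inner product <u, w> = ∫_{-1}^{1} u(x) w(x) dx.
g(x) = -x^2 - 14*x/5

The best approximation g ∈ W is the orthogonal projection of f onto W. Writing g = a_0 + a_1 x + a_2 x^2, the coefficients solve the normal equations G · a = b where
  G_{ij} = <φ_i, φ_j> and b_i = <f, φ_i>, with φ_0 = 1, φ_1 = x, φ_2 = x^2.
G =
  [2, 0, 2/3]
  [0, 2/3, 0]
  [2/3, 0, 2/5],
b = (-2/3, -28/15, -2/5).
Solving gives a_0 = 0, a_1 = -14/5, a_2 = -1, so
  g(x) = -x^2 - 14*x/5.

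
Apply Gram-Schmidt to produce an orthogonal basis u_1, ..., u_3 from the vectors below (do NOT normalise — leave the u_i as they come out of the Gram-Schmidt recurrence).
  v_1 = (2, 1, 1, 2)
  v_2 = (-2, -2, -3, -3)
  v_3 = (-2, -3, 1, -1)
Orthogonal basis:
  u_1 = (2, 1, 1, 2)
  u_2 = (1, -1/2, -3/2, 0)
  u_3 = (6/35, -87/35, 33/35, 3/5)

Apply the Gram-Schmidt recurrence
  u_1 = v_1
  u_i = v_i − Σ_{j<i} ((v_i · u_j) / (u_j · u_j)) · u_j.

Step by step this gives:
  u_1 = (2, 1, 1, 2)
  u_2 = (1, -1/2, -3/2, 0)
  u_3 = (6/35, -87/35, 33/35, 3/5)

Orthogonality check:
  u_2 · u_1 = 0 (should be 0)
  u_3 · u_1 = 0 (should be 0)
  u_3 · u_2 = 0 (should be 0)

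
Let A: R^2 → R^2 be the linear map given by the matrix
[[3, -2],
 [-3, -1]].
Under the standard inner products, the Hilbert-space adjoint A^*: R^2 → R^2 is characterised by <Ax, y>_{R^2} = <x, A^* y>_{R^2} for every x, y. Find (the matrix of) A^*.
A^* = A^T =
[[3, -3],
 [-2, -1]]

For real matrices with standard dot products, the defining identity <Ax, y> = <x, A^* y> gives (Ax)^T y = x^T (A^*) y, i.e. x^T A^T y = x^T (A^*) y. Since this holds for all x, y, we must have A^* = A^T. Therefore
A^* =
[[3, -3],
 [-2, -1]].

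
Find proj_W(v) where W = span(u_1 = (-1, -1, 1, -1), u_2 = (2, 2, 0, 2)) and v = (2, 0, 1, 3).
proj_W(v) = (5/3, 5/3, 1, 5/3)

Set up U = [u_1 | ... | u_2] ∈ R^(4×2). The projector onto W = col(U) is P = U (U^T U)^(-1) U^T.
Compute U^T U =
  [4, -6]
  [-6, 12],
and U^T v = (-4, 10).
Solve U^T U · c = U^T v for the coefficients: c = (1, 4/3). The projection is proj_W(v) = U c.
Check: (v - proj_W(v)) · u_1 = 0  (should be 0).
Check: (v - proj_W(v)) · u_2 = 0  (should be 0).
Result: proj_W(v) = (5/3, 5/3, 1, 5/3).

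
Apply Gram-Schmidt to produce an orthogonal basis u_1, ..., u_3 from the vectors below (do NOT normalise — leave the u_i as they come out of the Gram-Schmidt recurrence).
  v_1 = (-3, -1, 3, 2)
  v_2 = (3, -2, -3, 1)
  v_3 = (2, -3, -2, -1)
Orthogonal basis:
  u_1 = (-3, -1, 3, 2)
  u_2 = (27/23, -60/23, -27/23, 51/23)
  u_3 = (-10/37, -60/37, 10/37, -60/37)

Apply the Gram-Schmidt recurrence
  u_1 = v_1
  u_i = v_i − Σ_{j<i} ((v_i · u_j) / (u_j · u_j)) · u_j.

Step by step this gives:
  u_1 = (-3, -1, 3, 2)
  u_2 = (27/23, -60/23, -27/23, 51/23)
  u_3 = (-10/37, -60/37, 10/37, -60/37)

Orthogonality check:
  u_2 · u_1 = 0 (should be 0)
  u_3 · u_1 = 0 (should be 0)
  u_3 · u_2 = 0 (should be 0)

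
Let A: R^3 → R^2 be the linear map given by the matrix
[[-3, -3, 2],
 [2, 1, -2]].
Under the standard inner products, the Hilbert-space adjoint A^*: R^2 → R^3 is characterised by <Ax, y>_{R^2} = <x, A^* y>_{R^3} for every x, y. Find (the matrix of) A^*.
A^* = A^T =
[[-3, 2],
 [-3, 1],
 [2, -2]]

For real matrices with standard dot products, the defining identity <Ax, y> = <x, A^* y> gives (Ax)^T y = x^T (A^*) y, i.e. x^T A^T y = x^T (A^*) y. Since this holds for all x, y, we must have A^* = A^T. Therefore
A^* =
[[-3, 2],
 [-3, 1],
 [2, -2]].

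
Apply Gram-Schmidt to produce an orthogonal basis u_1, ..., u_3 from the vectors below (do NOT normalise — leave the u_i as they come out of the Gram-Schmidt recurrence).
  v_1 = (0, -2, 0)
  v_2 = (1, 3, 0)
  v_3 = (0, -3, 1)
Orthogonal basis:
  u_1 = (0, -2, 0)
  u_2 = (1, 0, 0)
  u_3 = (0, 0, 1)

Apply the Gram-Schmidt recurrence
  u_1 = v_1
  u_i = v_i − Σ_{j<i} ((v_i · u_j) / (u_j · u_j)) · u_j.

Step by step this gives:
  u_1 = (0, -2, 0)
  u_2 = (1, 0, 0)
  u_3 = (0, 0, 1)

Orthogonality check:
  u_2 · u_1 = 0 (should be 0)
  u_3 · u_1 = 0 (should be 0)
  u_3 · u_2 = 0 (should be 0)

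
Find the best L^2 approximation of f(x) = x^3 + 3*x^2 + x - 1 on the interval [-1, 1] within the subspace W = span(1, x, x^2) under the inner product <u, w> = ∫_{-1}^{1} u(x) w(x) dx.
g(x) = 3*x^2 + 8*x/5 - 1

The best approximation g ∈ W is the orthogonal projection of f onto W. Writing g = a_0 + a_1 x + a_2 x^2, the coefficients solve the normal equations G · a = b where
  G_{ij} = <φ_i, φ_j> and b_i = <f, φ_i>, with φ_0 = 1, φ_1 = x, φ_2 = x^2.
G =
  [2, 0, 2/3]
  [0, 2/3, 0]
  [2/3, 0, 2/5],
b = (0, 16/15, 8/15).
Solving gives a_0 = -1, a_1 = 8/5, a_2 = 3, so
  g(x) = 3*x^2 + 8*x/5 - 1.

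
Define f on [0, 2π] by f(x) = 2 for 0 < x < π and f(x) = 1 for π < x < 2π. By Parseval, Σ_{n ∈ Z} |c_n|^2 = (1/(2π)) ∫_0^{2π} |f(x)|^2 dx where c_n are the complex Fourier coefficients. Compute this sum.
Σ |c_n|^2 = 5/2

Parseval equates the L^2 energy of f (normalised by 1/(2π)) with the ℓ^2 sum of its Fourier coefficients: (1/(2π)) ∫_0^{2π} |f|^2 = Σ |c_n|^2.
Compute the left side: (1/(2π)) [∫_0^π 2^2 dx + ∫_π^{2π} 1^2 dx] = (1/(2π)) · (4π + 1π) = (4 + 1)/2 = 5/2.
So Σ_{n ∈ Z} |c_n|^2 = 5/2.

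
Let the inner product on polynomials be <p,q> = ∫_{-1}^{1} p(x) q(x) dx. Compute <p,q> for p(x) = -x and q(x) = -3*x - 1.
<p,q> = 2

Expand the product: p(x)·q(x) = 3*x^2 + x.
∫_{-1}^{1} of each monomial x^k gives [2/(k+1) if k even, 0 if k odd]. Integrating term-by-term (or equivalently evaluating the antiderivative F(x) = x^3 + x^2/2 at the endpoints):
  F(1) − F(−1) = 3/2 − (-1/2) = 2.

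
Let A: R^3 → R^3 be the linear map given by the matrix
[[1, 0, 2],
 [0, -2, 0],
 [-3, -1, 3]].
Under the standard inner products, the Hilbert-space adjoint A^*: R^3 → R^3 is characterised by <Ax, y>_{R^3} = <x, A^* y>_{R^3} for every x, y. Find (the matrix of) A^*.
A^* = A^T =
[[1, 0, -3],
 [0, -2, -1],
 [2, 0, 3]]

For real matrices with standard dot products, the defining identity <Ax, y> = <x, A^* y> gives (Ax)^T y = x^T (A^*) y, i.e. x^T A^T y = x^T (A^*) y. Since this holds for all x, y, we must have A^* = A^T. Therefore
A^* =
[[1, 0, -3],
 [0, -2, -1],
 [2, 0, 3]].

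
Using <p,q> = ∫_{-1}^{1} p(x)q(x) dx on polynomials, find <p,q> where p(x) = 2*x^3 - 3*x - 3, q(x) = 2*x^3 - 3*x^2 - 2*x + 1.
<p,q> = 8/7

Expand the product: p(x)·q(x) = 4*x^6 - 6*x^5 - 10*x^4 + 5*x^3 + 15*x^2 + 3*x - 3.
∫_{-1}^{1} of each monomial x^k gives [2/(k+1) if k even, 0 if k odd]. Integrating term-by-term (or equivalently evaluating the antiderivative F(x) = 4*x^7/7 - x^6 - 2*x^5 + 5*x^4/4 + 5*x^3 + 3*x^2/2 - 3*x at the endpoints):
  F(1) − F(−1) = 65/28 − (33/28) = 8/7.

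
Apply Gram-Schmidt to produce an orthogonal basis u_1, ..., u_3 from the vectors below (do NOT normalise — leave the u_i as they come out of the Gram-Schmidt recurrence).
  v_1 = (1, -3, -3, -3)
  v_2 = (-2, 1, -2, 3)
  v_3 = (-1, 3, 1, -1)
Orthogonal basis:
  u_1 = (1, -3, -3, -3)
  u_2 = (-12/7, 1/7, -20/7, 15/7)
  u_3 = (-21/22, 43/22, -13/22, -37/22)

Apply the Gram-Schmidt recurrence
  u_1 = v_1
  u_i = v_i − Σ_{j<i} ((v_i · u_j) / (u_j · u_j)) · u_j.

Step by step this gives:
  u_1 = (1, -3, -3, -3)
  u_2 = (-12/7, 1/7, -20/7, 15/7)
  u_3 = (-21/22, 43/22, -13/22, -37/22)

Orthogonality check:
  u_2 · u_1 = 0 (should be 0)
  u_3 · u_1 = 0 (should be 0)
  u_3 · u_2 = 0 (should be 0)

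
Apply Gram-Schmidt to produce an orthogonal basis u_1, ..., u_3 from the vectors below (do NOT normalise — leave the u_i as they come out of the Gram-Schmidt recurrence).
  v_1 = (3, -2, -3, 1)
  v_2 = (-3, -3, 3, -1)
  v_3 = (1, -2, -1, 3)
Orthogonal basis:
  u_1 = (3, -2, -3, 1)
  u_2 = (-30/23, -95/23, 30/23, -10/23)
  u_3 = (-8/19, 0, 8/19, 48/19)

Apply the Gram-Schmidt recurrence
  u_1 = v_1
  u_i = v_i − Σ_{j<i} ((v_i · u_j) / (u_j · u_j)) · u_j.

Step by step this gives:
  u_1 = (3, -2, -3, 1)
  u_2 = (-30/23, -95/23, 30/23, -10/23)
  u_3 = (-8/19, 0, 8/19, 48/19)

Orthogonality check:
  u_2 · u_1 = 0 (should be 0)
  u_3 · u_1 = 0 (should be 0)
  u_3 · u_2 = 0 (should be 0)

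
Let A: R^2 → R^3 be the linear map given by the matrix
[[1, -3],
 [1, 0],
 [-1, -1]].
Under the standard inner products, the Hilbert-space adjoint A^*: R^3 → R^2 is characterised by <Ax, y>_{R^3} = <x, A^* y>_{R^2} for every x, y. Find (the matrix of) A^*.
A^* = A^T =
[[1, 1, -1],
 [-3, 0, -1]]

For real matrices with standard dot products, the defining identity <Ax, y> = <x, A^* y> gives (Ax)^T y = x^T (A^*) y, i.e. x^T A^T y = x^T (A^*) y. Since this holds for all x, y, we must have A^* = A^T. Therefore
A^* =
[[1, 1, -1],
 [-3, 0, -1]].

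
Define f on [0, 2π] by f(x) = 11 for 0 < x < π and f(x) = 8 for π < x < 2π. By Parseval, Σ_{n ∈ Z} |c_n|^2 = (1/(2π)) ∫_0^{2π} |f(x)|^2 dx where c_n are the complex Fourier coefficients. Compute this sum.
Σ |c_n|^2 = 185/2

Parseval equates the L^2 energy of f (normalised by 1/(2π)) with the ℓ^2 sum of its Fourier coefficients: (1/(2π)) ∫_0^{2π} |f|^2 = Σ |c_n|^2.
Compute the left side: (1/(2π)) [∫_0^π 11^2 dx + ∫_π^{2π} 8^2 dx] = (1/(2π)) · (121π + 64π) = (121 + 64)/2 = 185/2.
So Σ_{n ∈ Z} |c_n|^2 = 185/2.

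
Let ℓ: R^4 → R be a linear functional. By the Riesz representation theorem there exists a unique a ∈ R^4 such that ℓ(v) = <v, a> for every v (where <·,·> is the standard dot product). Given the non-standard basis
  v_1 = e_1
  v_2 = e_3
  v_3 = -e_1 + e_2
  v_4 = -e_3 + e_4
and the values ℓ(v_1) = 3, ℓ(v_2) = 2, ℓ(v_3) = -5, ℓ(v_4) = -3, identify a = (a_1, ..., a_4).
a = (3, -2, 2, -1)

Write a = (a_1, ..., a_4) in the standard basis. For each basis vector v_i, ℓ(v_i) = <v_i, a> is a linear equation in the a_j's. Collect the n equations into a matrix system V a = ℓ, where row i of V is v_i (expressed in the standard basis). Since V is invertible (lower-triangular with 1s on the diagonal, up to permutation), solve by back-substitution:
  V =
[[1, 0, 0, 0],
 [0, 0, 1, 0],
 [-1, 1, 0, 0],
 [0, 0, -1, 1]]
  V a = (3, 2, -5, -3)
Solving gives a = (3, -2, 2, -1).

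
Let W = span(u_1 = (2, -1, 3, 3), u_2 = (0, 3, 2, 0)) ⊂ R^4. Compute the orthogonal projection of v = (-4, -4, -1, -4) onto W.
proj_W(v) = (-41/29, -59/29, -229/58, -123/58)

Set up U = [u_1 | ... | u_2] ∈ R^(4×2). The projector onto W = col(U) is P = U (U^T U)^(-1) U^T.
Compute U^T U =
  [23, 3]
  [3, 13],
and U^T v = (-19, -14).
Solve U^T U · c = U^T v for the coefficients: c = (-41/58, -53/58). The projection is proj_W(v) = U c.
Check: (v - proj_W(v)) · u_1 = 0  (should be 0).
Check: (v - proj_W(v)) · u_2 = 0  (should be 0).
Result: proj_W(v) = (-41/29, -59/29, -229/58, -123/58).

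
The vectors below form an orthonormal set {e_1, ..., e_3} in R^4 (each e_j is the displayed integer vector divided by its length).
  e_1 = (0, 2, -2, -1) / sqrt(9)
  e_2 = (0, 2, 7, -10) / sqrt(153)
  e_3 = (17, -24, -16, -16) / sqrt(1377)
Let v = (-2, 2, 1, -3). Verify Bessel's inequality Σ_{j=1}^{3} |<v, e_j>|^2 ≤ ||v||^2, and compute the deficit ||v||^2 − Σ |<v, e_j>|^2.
Σ |<v, e_j>|^2 = 1262/81; ||v||^2 = 18; deficit = 196/81

Write each e_j = u_j / sqrt(<u_j, u_j>) where u_j is the displayed integer vector. Then <v, e_j> = <v, u_j> / sqrt(<u_j, u_j>), so |<v, e_j>|^2 = <v, u_j>^2 / <u_j, u_j>.
Coefficients: <v, e_1> = 5/sqrt(9), <v, e_2> = 41/sqrt(153), <v, e_3> = -50/sqrt(1377).
Square and sum: Σ |<v, e_j>|^2 = 1262/81.
Compute ||v||^2 = v·v = 18.
Deficit = 18 − 1262/81 = 196/81 ≥ 0, confirming Bessel's inequality. (The deficit equals ||v − Σ <v,e_j> e_j||^2, the squared distance from v to span{e_j}.)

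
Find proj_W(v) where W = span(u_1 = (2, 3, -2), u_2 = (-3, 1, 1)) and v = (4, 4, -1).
proj_W(v) = (523/162, 274/81, -437/162)

Set up U = [u_1 | ... | u_2] ∈ R^(3×2). The projector onto W = col(U) is P = U (U^T U)^(-1) U^T.
Compute U^T U =
  [17, -5]
  [-5, 11],
and U^T v = (22, -9).
Solve U^T U · c = U^T v for the coefficients: c = (197/162, -43/162). The projection is proj_W(v) = U c.
Check: (v - proj_W(v)) · u_1 = 0  (should be 0).
Check: (v - proj_W(v)) · u_2 = 0  (should be 0).
Result: proj_W(v) = (523/162, 274/81, -437/162).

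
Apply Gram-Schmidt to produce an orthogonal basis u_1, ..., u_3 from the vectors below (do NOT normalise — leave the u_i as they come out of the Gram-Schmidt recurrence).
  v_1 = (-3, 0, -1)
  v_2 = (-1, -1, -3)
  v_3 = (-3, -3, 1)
Orthogonal basis:
  u_1 = (-3, 0, -1)
  u_2 = (4/5, -1, -12/5)
  u_3 = (-15/37, -120/37, 45/37)

Apply the Gram-Schmidt recurrence
  u_1 = v_1
  u_i = v_i − Σ_{j<i} ((v_i · u_j) / (u_j · u_j)) · u_j.

Step by step this gives:
  u_1 = (-3, 0, -1)
  u_2 = (4/5, -1, -12/5)
  u_3 = (-15/37, -120/37, 45/37)

Orthogonality check:
  u_2 · u_1 = 0 (should be 0)
  u_3 · u_1 = 0 (should be 0)
  u_3 · u_2 = 0 (should be 0)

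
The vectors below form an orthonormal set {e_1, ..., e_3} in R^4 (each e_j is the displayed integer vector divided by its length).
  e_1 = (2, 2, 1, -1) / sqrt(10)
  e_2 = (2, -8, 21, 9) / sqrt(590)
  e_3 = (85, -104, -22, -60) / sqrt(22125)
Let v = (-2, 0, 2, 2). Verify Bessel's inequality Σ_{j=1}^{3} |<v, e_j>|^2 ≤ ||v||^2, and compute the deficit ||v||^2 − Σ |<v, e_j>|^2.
Σ |<v, e_j>|^2 = 4484/375; ||v||^2 = 12; deficit = 16/375

Write each e_j = u_j / sqrt(<u_j, u_j>) where u_j is the displayed integer vector. Then <v, e_j> = <v, u_j> / sqrt(<u_j, u_j>), so |<v, e_j>|^2 = <v, u_j>^2 / <u_j, u_j>.
Coefficients: <v, e_1> = -4/sqrt(10), <v, e_2> = 56/sqrt(590), <v, e_3> = -334/sqrt(22125).
Square and sum: Σ |<v, e_j>|^2 = 4484/375.
Compute ||v||^2 = v·v = 12.
Deficit = 12 − 4484/375 = 16/375 ≥ 0, confirming Bessel's inequality. (The deficit equals ||v − Σ <v,e_j> e_j||^2, the squared distance from v to span{e_j}.)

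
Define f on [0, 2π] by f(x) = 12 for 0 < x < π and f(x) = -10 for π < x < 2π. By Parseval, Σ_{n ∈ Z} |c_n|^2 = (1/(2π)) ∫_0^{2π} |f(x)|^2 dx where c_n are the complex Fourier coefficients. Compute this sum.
Σ |c_n|^2 = 122

Parseval equates the L^2 energy of f (normalised by 1/(2π)) with the ℓ^2 sum of its Fourier coefficients: (1/(2π)) ∫_0^{2π} |f|^2 = Σ |c_n|^2.
Compute the left side: (1/(2π)) [∫_0^π 12^2 dx + ∫_π^{2π} (-10)^2 dx] = (1/(2π)) · (144π + 100π) = (144 + 100)/2 = 122.
So Σ_{n ∈ Z} |c_n|^2 = 122.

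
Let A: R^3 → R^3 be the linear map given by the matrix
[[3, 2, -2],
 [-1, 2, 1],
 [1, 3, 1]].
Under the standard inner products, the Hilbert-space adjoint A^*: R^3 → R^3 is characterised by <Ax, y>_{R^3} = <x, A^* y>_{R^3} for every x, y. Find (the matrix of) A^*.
A^* = A^T =
[[3, -1, 1],
 [2, 2, 3],
 [-2, 1, 1]]

For real matrices with standard dot products, the defining identity <Ax, y> = <x, A^* y> gives (Ax)^T y = x^T (A^*) y, i.e. x^T A^T y = x^T (A^*) y. Since this holds for all x, y, we must have A^* = A^T. Therefore
A^* =
[[3, -1, 1],
 [2, 2, 3],
 [-2, 1, 1]].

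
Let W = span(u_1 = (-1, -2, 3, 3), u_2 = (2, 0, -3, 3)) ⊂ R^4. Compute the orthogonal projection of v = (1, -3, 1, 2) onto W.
proj_W(v) = (-16/251, -318/251, 525/502, 1383/502)

Set up U = [u_1 | ... | u_2] ∈ R^(4×2). The projector onto W = col(U) is P = U (U^T U)^(-1) U^T.
Compute U^T U =
  [23, -2]
  [-2, 22],
and U^T v = (14, 5).
Solve U^T U · c = U^T v for the coefficients: c = (159/251, 143/502). The projection is proj_W(v) = U c.
Check: (v - proj_W(v)) · u_1 = 0  (should be 0).
Check: (v - proj_W(v)) · u_2 = 0  (should be 0).
Result: proj_W(v) = (-16/251, -318/251, 525/502, 1383/502).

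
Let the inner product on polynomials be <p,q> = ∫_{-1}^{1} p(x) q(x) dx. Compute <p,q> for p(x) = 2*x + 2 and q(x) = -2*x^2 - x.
<p,q> = -4

Expand the product: p(x)·q(x) = -4*x^3 - 6*x^2 - 2*x.
∫_{-1}^{1} of each monomial x^k gives [2/(k+1) if k even, 0 if k odd]. Integrating term-by-term (or equivalently evaluating the antiderivative F(x) = -x^4 - 2*x^3 - x^2 at the endpoints):
  F(1) − F(−1) = -4 − (0) = -4.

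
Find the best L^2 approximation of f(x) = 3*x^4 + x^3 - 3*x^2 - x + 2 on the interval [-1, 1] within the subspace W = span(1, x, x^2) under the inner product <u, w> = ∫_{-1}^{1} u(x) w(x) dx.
g(x) = -3*x^2/7 - 2*x/5 + 61/35

The best approximation g ∈ W is the orthogonal projection of f onto W. Writing g = a_0 + a_1 x + a_2 x^2, the coefficients solve the normal equations G · a = b where
  G_{ij} = <φ_i, φ_j> and b_i = <f, φ_i>, with φ_0 = 1, φ_1 = x, φ_2 = x^2.
G =
  [2, 0, 2/3]
  [0, 2/3, 0]
  [2/3, 0, 2/5],
b = (16/5, -4/15, 104/105).
Solving gives a_0 = 61/35, a_1 = -2/5, a_2 = -3/7, so
  g(x) = -3*x^2/7 - 2*x/5 + 61/35.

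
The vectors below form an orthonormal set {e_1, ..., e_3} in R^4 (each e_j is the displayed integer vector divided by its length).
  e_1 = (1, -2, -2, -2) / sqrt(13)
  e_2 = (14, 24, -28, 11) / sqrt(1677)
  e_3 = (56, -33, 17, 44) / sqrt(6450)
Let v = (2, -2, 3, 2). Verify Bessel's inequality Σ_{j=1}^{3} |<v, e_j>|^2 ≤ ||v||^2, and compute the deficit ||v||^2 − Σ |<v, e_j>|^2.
Σ |<v, e_j>|^2 = 1041/50; ||v||^2 = 21; deficit = 9/50

Write each e_j = u_j / sqrt(<u_j, u_j>) where u_j is the displayed integer vector. Then <v, e_j> = <v, u_j> / sqrt(<u_j, u_j>), so |<v, e_j>|^2 = <v, u_j>^2 / <u_j, u_j>.
Coefficients: <v, e_1> = -4/sqrt(13), <v, e_2> = -82/sqrt(1677), <v, e_3> = 317/sqrt(6450).
Square and sum: Σ |<v, e_j>|^2 = 1041/50.
Compute ||v||^2 = v·v = 21.
Deficit = 21 − 1041/50 = 9/50 ≥ 0, confirming Bessel's inequality. (The deficit equals ||v − Σ <v,e_j> e_j||^2, the squared distance from v to span{e_j}.)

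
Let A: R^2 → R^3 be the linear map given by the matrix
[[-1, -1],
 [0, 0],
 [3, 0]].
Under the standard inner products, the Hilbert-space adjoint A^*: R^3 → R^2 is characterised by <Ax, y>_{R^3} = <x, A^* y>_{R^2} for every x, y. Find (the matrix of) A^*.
A^* = A^T =
[[-1, 0, 3],
 [-1, 0, 0]]

For real matrices with standard dot products, the defining identity <Ax, y> = <x, A^* y> gives (Ax)^T y = x^T (A^*) y, i.e. x^T A^T y = x^T (A^*) y. Since this holds for all x, y, we must have A^* = A^T. Therefore
A^* =
[[-1, 0, 3],
 [-1, 0, 0]].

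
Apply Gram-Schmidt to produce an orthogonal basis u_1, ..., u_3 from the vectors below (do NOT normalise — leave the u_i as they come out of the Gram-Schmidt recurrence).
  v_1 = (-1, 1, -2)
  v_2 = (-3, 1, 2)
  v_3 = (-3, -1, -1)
Orthogonal basis:
  u_1 = (-1, 1, -2)
  u_2 = (-3, 1, 2)
  u_3 = (-22/21, -44/21, -11/21)

Apply the Gram-Schmidt recurrence
  u_1 = v_1
  u_i = v_i − Σ_{j<i} ((v_i · u_j) / (u_j · u_j)) · u_j.

Step by step this gives:
  u_1 = (-1, 1, -2)
  u_2 = (-3, 1, 2)
  u_3 = (-22/21, -44/21, -11/21)

Orthogonality check:
  u_2 · u_1 = 0 (should be 0)
  u_3 · u_1 = 0 (should be 0)
  u_3 · u_2 = 0 (should be 0)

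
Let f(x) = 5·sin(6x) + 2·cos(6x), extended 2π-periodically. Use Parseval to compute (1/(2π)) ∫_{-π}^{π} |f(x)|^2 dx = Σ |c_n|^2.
Σ |c_n|^2 = 29/2

Expand |f|^2 and use orthogonality of {sin(nx), cos(mx)} on [-π, π]:
  ∫_{-π}^{π} sin(nx)^2 dx = π, ∫ cos(mx)^2 dx = π, and cross terms integrate to 0.
So ∫_{-π}^{π} f(x)^2 dx = 5^2 · π + 2^2 · π = (25 + 4)π.
Divide by 2π: (25 + 4)/2 = 29/2.
By Parseval, this equals Σ |c_n|^2.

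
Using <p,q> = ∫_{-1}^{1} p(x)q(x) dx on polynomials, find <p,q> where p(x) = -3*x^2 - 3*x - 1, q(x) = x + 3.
<p,q> = -14

Expand the product: p(x)·q(x) = -3*x^3 - 12*x^2 - 10*x - 3.
∫_{-1}^{1} of each monomial x^k gives [2/(k+1) if k even, 0 if k odd]. Integrating term-by-term (or equivalently evaluating the antiderivative F(x) = -3*x^4/4 - 4*x^3 - 5*x^2 - 3*x at the endpoints):
  F(1) − F(−1) = -51/4 − (5/4) = -14.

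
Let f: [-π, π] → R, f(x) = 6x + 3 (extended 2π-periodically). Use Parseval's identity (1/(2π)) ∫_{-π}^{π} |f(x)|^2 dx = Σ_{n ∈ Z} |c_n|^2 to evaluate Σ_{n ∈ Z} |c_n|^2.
Σ |c_n|^2 = 12π^2 + 9

Expand and integrate term by term over [-π, π]:
  ∫ (6x)^2 dx = 36·(2π^3/3); ∫ 2·6·(3)·x dx = 0 (odd integrand); ∫ 3^2 dx = 9·2π.
So (1/(2π)) ∫_{-π}^{π} (6x + 3)^2 dx = 36π^2/3 + 9 = 12π^2 + 9.
Parseval ⇒ Σ |c_n|^2 = 12π^2 + 9.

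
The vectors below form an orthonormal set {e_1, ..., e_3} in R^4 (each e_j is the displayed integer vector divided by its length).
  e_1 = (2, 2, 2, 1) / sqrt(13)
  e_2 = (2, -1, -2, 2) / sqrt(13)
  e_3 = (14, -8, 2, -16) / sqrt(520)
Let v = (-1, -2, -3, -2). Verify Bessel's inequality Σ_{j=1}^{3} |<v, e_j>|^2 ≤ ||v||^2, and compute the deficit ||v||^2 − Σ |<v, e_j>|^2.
Σ |<v, e_j>|^2 = 1098/65; ||v||^2 = 18; deficit = 72/65

Write each e_j = u_j / sqrt(<u_j, u_j>) where u_j is the displayed integer vector. Then <v, e_j> = <v, u_j> / sqrt(<u_j, u_j>), so |<v, e_j>|^2 = <v, u_j>^2 / <u_j, u_j>.
Coefficients: <v, e_1> = -14/sqrt(13), <v, e_2> = 2/sqrt(13), <v, e_3> = 28/sqrt(520).
Square and sum: Σ |<v, e_j>|^2 = 1098/65.
Compute ||v||^2 = v·v = 18.
Deficit = 18 − 1098/65 = 72/65 ≥ 0, confirming Bessel's inequality. (The deficit equals ||v − Σ <v,e_j> e_j||^2, the squared distance from v to span{e_j}.)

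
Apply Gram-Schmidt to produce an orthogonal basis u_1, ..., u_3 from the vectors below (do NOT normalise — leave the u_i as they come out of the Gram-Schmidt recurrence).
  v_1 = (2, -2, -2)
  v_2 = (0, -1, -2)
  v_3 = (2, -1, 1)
Orthogonal basis:
  u_1 = (2, -2, -2)
  u_2 = (-1, 0, -1)
  u_3 = (-1/6, -1/3, 1/6)

Apply the Gram-Schmidt recurrence
  u_1 = v_1
  u_i = v_i − Σ_{j<i} ((v_i · u_j) / (u_j · u_j)) · u_j.

Step by step this gives:
  u_1 = (2, -2, -2)
  u_2 = (-1, 0, -1)
  u_3 = (-1/6, -1/3, 1/6)

Orthogonality check:
  u_2 · u_1 = 0 (should be 0)
  u_3 · u_1 = 0 (should be 0)
  u_3 · u_2 = 0 (should be 0)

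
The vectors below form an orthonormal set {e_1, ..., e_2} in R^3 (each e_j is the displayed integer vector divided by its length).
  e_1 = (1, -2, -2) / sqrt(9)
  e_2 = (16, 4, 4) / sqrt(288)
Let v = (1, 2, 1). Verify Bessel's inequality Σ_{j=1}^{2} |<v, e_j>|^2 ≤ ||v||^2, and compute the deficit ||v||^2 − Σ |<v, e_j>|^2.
Σ |<v, e_j>|^2 = 11/2; ||v||^2 = 6; deficit = 1/2

Write each e_j = u_j / sqrt(<u_j, u_j>) where u_j is the displayed integer vector. Then <v, e_j> = <v, u_j> / sqrt(<u_j, u_j>), so |<v, e_j>|^2 = <v, u_j>^2 / <u_j, u_j>.
Coefficients: <v, e_1> = -5/sqrt(9), <v, e_2> = 28/sqrt(288).
Square and sum: Σ |<v, e_j>|^2 = 11/2.
Compute ||v||^2 = v·v = 6.
Deficit = 6 − 11/2 = 1/2 ≥ 0, confirming Bessel's inequality. (The deficit equals ||v − Σ <v,e_j> e_j||^2, the squared distance from v to span{e_j}.)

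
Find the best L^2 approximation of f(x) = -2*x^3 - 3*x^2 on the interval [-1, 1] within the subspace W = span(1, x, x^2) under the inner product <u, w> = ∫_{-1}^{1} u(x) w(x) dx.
g(x) = -3*x^2 - 6*x/5

The best approximation g ∈ W is the orthogonal projection of f onto W. Writing g = a_0 + a_1 x + a_2 x^2, the coefficients solve the normal equations G · a = b where
  G_{ij} = <φ_i, φ_j> and b_i = <f, φ_i>, with φ_0 = 1, φ_1 = x, φ_2 = x^2.
G =
  [2, 0, 2/3]
  [0, 2/3, 0]
  [2/3, 0, 2/5],
b = (-2, -4/5, -6/5).
Solving gives a_0 = 0, a_1 = -6/5, a_2 = -3, so
  g(x) = -3*x^2 - 6*x/5.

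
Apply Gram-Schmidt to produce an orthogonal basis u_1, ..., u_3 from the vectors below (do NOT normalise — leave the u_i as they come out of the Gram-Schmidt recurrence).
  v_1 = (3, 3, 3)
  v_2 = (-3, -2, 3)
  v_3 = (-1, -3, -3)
Orthogonal basis:
  u_1 = (3, 3, 3)
  u_2 = (-7/3, -4/3, 11/3)
  u_3 = (25/31, -30/31, 5/31)

Apply the Gram-Schmidt recurrence
  u_1 = v_1
  u_i = v_i − Σ_{j<i} ((v_i · u_j) / (u_j · u_j)) · u_j.

Step by step this gives:
  u_1 = (3, 3, 3)
  u_2 = (-7/3, -4/3, 11/3)
  u_3 = (25/31, -30/31, 5/31)

Orthogonality check:
  u_2 · u_1 = 0 (should be 0)
  u_3 · u_1 = 0 (should be 0)
  u_3 · u_2 = 0 (should be 0)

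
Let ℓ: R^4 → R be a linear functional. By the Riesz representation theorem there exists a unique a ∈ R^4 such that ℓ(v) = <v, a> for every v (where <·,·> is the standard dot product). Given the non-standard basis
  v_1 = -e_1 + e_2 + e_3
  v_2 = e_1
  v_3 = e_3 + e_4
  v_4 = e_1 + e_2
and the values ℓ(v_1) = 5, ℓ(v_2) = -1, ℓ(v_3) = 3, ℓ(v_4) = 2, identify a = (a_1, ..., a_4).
a = (-1, 3, 1, 2)

Write a = (a_1, ..., a_4) in the standard basis. For each basis vector v_i, ℓ(v_i) = <v_i, a> is a linear equation in the a_j's. Collect the n equations into a matrix system V a = ℓ, where row i of V is v_i (expressed in the standard basis). Since V is invertible (lower-triangular with 1s on the diagonal, up to permutation), solve by back-substitution:
  V =
[[-1, 1, 1, 0],
 [1, 0, 0, 0],
 [0, 0, 1, 1],
 [1, 1, 0, 0]]
  V a = (5, -1, 3, 2)
Solving gives a = (-1, 3, 1, 2).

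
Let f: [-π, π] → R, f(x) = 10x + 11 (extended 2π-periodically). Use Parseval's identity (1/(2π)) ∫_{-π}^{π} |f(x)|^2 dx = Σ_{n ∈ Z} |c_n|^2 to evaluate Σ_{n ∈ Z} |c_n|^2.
Σ |c_n|^2 = 100π^2/3 + 121

Expand and integrate term by term over [-π, π]:
  ∫ (10x)^2 dx = 100·(2π^3/3); ∫ 2·10·(11)·x dx = 0 (odd integrand); ∫ 11^2 dx = 121·2π.
So (1/(2π)) ∫_{-π}^{π} (10x + 11)^2 dx = 100π^2/3 + 121 = 100π^2/3 + 121.
Parseval ⇒ Σ |c_n|^2 = 100π^2/3 + 121.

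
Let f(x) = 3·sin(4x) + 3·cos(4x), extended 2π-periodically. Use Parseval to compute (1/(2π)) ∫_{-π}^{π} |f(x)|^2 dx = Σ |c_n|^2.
Σ |c_n|^2 = 9

Expand |f|^2 and use orthogonality of {sin(nx), cos(mx)} on [-π, π]:
  ∫_{-π}^{π} sin(nx)^2 dx = π, ∫ cos(mx)^2 dx = π, and cross terms integrate to 0.
So ∫_{-π}^{π} f(x)^2 dx = 3^2 · π + 3^2 · π = (9 + 9)π.
Divide by 2π: (9 + 9)/2 = 9.
By Parseval, this equals Σ |c_n|^2.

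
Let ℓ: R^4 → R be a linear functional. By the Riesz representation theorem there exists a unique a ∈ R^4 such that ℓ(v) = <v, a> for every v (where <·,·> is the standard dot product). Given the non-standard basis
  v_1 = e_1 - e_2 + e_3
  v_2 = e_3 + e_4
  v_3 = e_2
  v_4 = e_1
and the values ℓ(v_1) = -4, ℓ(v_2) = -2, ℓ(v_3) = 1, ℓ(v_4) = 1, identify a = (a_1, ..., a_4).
a = (1, 1, -4, 2)

Write a = (a_1, ..., a_4) in the standard basis. For each basis vector v_i, ℓ(v_i) = <v_i, a> is a linear equation in the a_j's. Collect the n equations into a matrix system V a = ℓ, where row i of V is v_i (expressed in the standard basis). Since V is invertible (lower-triangular with 1s on the diagonal, up to permutation), solve by back-substitution:
  V =
[[1, -1, 1, 0],
 [0, 0, 1, 1],
 [0, 1, 0, 0],
 [1, 0, 0, 0]]
  V a = (-4, -2, 1, 1)
Solving gives a = (1, 1, -4, 2).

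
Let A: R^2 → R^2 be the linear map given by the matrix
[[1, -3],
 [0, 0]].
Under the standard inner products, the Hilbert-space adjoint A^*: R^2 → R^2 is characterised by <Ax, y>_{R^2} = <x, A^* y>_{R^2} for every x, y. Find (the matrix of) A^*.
A^* = A^T =
[[1, 0],
 [-3, 0]]

For real matrices with standard dot products, the defining identity <Ax, y> = <x, A^* y> gives (Ax)^T y = x^T (A^*) y, i.e. x^T A^T y = x^T (A^*) y. Since this holds for all x, y, we must have A^* = A^T. Therefore
A^* =
[[1, 0],
 [-3, 0]].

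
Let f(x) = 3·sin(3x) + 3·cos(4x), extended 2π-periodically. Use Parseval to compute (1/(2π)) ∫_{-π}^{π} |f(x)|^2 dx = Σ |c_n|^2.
Σ |c_n|^2 = 9

Expand |f|^2 and use orthogonality of {sin(nx), cos(mx)} on [-π, π]:
  ∫_{-π}^{π} sin(nx)^2 dx = π, ∫ cos(mx)^2 dx = π, and cross terms integrate to 0.
So ∫_{-π}^{π} f(x)^2 dx = 3^2 · π + 3^2 · π = (9 + 9)π.
Divide by 2π: (9 + 9)/2 = 9.
By Parseval, this equals Σ |c_n|^2.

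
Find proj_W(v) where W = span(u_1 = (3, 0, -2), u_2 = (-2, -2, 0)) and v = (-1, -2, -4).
proj_W(v) = (3/17, -54/17, -38/17)

Set up U = [u_1 | ... | u_2] ∈ R^(3×2). The projector onto W = col(U) is P = U (U^T U)^(-1) U^T.
Compute U^T U =
  [13, -6]
  [-6, 8],
and U^T v = (5, 6).
Solve U^T U · c = U^T v for the coefficients: c = (19/17, 27/17). The projection is proj_W(v) = U c.
Check: (v - proj_W(v)) · u_1 = 0  (should be 0).
Check: (v - proj_W(v)) · u_2 = 0  (should be 0).
Result: proj_W(v) = (3/17, -54/17, -38/17).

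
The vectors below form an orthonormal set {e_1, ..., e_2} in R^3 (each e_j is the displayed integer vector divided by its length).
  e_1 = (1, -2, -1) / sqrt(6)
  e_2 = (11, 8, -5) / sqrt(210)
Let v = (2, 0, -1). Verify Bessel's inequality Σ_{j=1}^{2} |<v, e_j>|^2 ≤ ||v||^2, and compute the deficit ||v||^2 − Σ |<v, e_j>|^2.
Σ |<v, e_j>|^2 = 174/35; ||v||^2 = 5; deficit = 1/35

Write each e_j = u_j / sqrt(<u_j, u_j>) where u_j is the displayed integer vector. Then <v, e_j> = <v, u_j> / sqrt(<u_j, u_j>), so |<v, e_j>|^2 = <v, u_j>^2 / <u_j, u_j>.
Coefficients: <v, e_1> = 3/sqrt(6), <v, e_2> = 27/sqrt(210).
Square and sum: Σ |<v, e_j>|^2 = 174/35.
Compute ||v||^2 = v·v = 5.
Deficit = 5 − 174/35 = 1/35 ≥ 0, confirming Bessel's inequality. (The deficit equals ||v − Σ <v,e_j> e_j||^2, the squared distance from v to span{e_j}.)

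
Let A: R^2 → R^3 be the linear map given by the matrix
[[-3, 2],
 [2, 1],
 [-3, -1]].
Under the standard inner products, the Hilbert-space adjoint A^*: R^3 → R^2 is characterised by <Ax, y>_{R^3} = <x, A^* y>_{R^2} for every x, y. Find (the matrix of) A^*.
A^* = A^T =
[[-3, 2, -3],
 [2, 1, -1]]

For real matrices with standard dot products, the defining identity <Ax, y> = <x, A^* y> gives (Ax)^T y = x^T (A^*) y, i.e. x^T A^T y = x^T (A^*) y. Since this holds for all x, y, we must have A^* = A^T. Therefore
A^* =
[[-3, 2, -3],
 [2, 1, -1]].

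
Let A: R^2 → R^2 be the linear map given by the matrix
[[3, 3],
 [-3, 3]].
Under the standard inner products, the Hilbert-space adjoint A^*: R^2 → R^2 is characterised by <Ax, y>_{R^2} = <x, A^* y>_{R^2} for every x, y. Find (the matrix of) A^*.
A^* = A^T =
[[3, -3],
 [3, 3]]

For real matrices with standard dot products, the defining identity <Ax, y> = <x, A^* y> gives (Ax)^T y = x^T (A^*) y, i.e. x^T A^T y = x^T (A^*) y. Since this holds for all x, y, we must have A^* = A^T. Therefore
A^* =
[[3, -3],
 [3, 3]].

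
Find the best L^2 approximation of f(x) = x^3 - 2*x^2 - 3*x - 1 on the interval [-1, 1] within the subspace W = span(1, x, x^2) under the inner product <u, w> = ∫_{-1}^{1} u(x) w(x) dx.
g(x) = -2*x^2 - 12*x/5 - 1

The best approximation g ∈ W is the orthogonal projection of f onto W. Writing g = a_0 + a_1 x + a_2 x^2, the coefficients solve the normal equations G · a = b where
  G_{ij} = <φ_i, φ_j> and b_i = <f, φ_i>, with φ_0 = 1, φ_1 = x, φ_2 = x^2.
G =
  [2, 0, 2/3]
  [0, 2/3, 0]
  [2/3, 0, 2/5],
b = (-10/3, -8/5, -22/15).
Solving gives a_0 = -1, a_1 = -12/5, a_2 = -2, so
  g(x) = -2*x^2 - 12*x/5 - 1.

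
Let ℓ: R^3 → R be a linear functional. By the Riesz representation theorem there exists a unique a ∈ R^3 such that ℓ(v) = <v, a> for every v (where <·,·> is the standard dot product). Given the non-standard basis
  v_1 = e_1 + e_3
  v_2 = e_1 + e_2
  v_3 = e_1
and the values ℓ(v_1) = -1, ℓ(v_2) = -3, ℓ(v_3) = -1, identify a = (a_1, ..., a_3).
a = (-1, -2, 0)

Write a = (a_1, ..., a_3) in the standard basis. For each basis vector v_i, ℓ(v_i) = <v_i, a> is a linear equation in the a_j's. Collect the n equations into a matrix system V a = ℓ, where row i of V is v_i (expressed in the standard basis). Since V is invertible (lower-triangular with 1s on the diagonal, up to permutation), solve by back-substitution:
  V =
[[1, 0, 1],
 [1, 1, 0],
 [1, 0, 0]]
  V a = (-1, -3, -1)
Solving gives a = (-1, -2, 0).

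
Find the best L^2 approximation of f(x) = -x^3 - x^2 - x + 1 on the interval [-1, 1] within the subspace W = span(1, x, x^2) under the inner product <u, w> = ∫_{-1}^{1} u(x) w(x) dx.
g(x) = -x^2 - 8*x/5 + 1

The best approximation g ∈ W is the orthogonal projection of f onto W. Writing g = a_0 + a_1 x + a_2 x^2, the coefficients solve the normal equations G · a = b where
  G_{ij} = <φ_i, φ_j> and b_i = <f, φ_i>, with φ_0 = 1, φ_1 = x, φ_2 = x^2.
G =
  [2, 0, 2/3]
  [0, 2/3, 0]
  [2/3, 0, 2/5],
b = (4/3, -16/15, 4/15).
Solving gives a_0 = 1, a_1 = -8/5, a_2 = -1, so
  g(x) = -x^2 - 8*x/5 + 1.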